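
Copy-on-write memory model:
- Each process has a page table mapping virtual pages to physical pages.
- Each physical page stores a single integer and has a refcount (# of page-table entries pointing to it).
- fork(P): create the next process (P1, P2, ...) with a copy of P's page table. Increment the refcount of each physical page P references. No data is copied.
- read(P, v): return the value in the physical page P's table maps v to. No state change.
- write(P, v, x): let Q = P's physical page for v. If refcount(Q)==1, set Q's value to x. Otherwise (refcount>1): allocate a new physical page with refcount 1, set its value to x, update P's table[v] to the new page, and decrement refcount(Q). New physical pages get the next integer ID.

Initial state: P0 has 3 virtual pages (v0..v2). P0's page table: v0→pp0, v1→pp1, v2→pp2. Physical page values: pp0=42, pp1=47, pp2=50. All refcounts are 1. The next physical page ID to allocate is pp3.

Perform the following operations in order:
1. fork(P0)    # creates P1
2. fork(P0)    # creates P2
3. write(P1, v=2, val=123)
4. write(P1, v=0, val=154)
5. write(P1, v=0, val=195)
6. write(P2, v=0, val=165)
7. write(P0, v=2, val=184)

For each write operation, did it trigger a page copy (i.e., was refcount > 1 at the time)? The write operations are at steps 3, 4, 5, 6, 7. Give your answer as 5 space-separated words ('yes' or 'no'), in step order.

Op 1: fork(P0) -> P1. 3 ppages; refcounts: pp0:2 pp1:2 pp2:2
Op 2: fork(P0) -> P2. 3 ppages; refcounts: pp0:3 pp1:3 pp2:3
Op 3: write(P1, v2, 123). refcount(pp2)=3>1 -> COPY to pp3. 4 ppages; refcounts: pp0:3 pp1:3 pp2:2 pp3:1
Op 4: write(P1, v0, 154). refcount(pp0)=3>1 -> COPY to pp4. 5 ppages; refcounts: pp0:2 pp1:3 pp2:2 pp3:1 pp4:1
Op 5: write(P1, v0, 195). refcount(pp4)=1 -> write in place. 5 ppages; refcounts: pp0:2 pp1:3 pp2:2 pp3:1 pp4:1
Op 6: write(P2, v0, 165). refcount(pp0)=2>1 -> COPY to pp5. 6 ppages; refcounts: pp0:1 pp1:3 pp2:2 pp3:1 pp4:1 pp5:1
Op 7: write(P0, v2, 184). refcount(pp2)=2>1 -> COPY to pp6. 7 ppages; refcounts: pp0:1 pp1:3 pp2:1 pp3:1 pp4:1 pp5:1 pp6:1

yes yes no yes yes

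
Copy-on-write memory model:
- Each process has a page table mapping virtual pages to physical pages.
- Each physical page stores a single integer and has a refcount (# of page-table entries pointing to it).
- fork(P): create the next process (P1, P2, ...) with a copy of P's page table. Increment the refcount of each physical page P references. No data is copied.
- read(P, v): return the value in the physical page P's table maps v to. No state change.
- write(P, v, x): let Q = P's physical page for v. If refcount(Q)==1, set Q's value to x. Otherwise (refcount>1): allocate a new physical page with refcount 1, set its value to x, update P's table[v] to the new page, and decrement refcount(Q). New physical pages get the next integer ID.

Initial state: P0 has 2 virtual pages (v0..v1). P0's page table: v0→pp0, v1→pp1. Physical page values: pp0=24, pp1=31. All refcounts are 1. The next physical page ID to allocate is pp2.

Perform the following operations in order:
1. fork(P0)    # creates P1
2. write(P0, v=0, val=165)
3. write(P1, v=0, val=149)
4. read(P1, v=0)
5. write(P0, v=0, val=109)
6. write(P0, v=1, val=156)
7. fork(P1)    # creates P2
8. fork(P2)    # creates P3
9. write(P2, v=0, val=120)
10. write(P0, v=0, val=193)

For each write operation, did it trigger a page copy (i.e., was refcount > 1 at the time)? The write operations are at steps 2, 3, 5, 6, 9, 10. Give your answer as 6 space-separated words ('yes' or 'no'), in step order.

Op 1: fork(P0) -> P1. 2 ppages; refcounts: pp0:2 pp1:2
Op 2: write(P0, v0, 165). refcount(pp0)=2>1 -> COPY to pp2. 3 ppages; refcounts: pp0:1 pp1:2 pp2:1
Op 3: write(P1, v0, 149). refcount(pp0)=1 -> write in place. 3 ppages; refcounts: pp0:1 pp1:2 pp2:1
Op 4: read(P1, v0) -> 149. No state change.
Op 5: write(P0, v0, 109). refcount(pp2)=1 -> write in place. 3 ppages; refcounts: pp0:1 pp1:2 pp2:1
Op 6: write(P0, v1, 156). refcount(pp1)=2>1 -> COPY to pp3. 4 ppages; refcounts: pp0:1 pp1:1 pp2:1 pp3:1
Op 7: fork(P1) -> P2. 4 ppages; refcounts: pp0:2 pp1:2 pp2:1 pp3:1
Op 8: fork(P2) -> P3. 4 ppages; refcounts: pp0:3 pp1:3 pp2:1 pp3:1
Op 9: write(P2, v0, 120). refcount(pp0)=3>1 -> COPY to pp4. 5 ppages; refcounts: pp0:2 pp1:3 pp2:1 pp3:1 pp4:1
Op 10: write(P0, v0, 193). refcount(pp2)=1 -> write in place. 5 ppages; refcounts: pp0:2 pp1:3 pp2:1 pp3:1 pp4:1

yes no no yes yes no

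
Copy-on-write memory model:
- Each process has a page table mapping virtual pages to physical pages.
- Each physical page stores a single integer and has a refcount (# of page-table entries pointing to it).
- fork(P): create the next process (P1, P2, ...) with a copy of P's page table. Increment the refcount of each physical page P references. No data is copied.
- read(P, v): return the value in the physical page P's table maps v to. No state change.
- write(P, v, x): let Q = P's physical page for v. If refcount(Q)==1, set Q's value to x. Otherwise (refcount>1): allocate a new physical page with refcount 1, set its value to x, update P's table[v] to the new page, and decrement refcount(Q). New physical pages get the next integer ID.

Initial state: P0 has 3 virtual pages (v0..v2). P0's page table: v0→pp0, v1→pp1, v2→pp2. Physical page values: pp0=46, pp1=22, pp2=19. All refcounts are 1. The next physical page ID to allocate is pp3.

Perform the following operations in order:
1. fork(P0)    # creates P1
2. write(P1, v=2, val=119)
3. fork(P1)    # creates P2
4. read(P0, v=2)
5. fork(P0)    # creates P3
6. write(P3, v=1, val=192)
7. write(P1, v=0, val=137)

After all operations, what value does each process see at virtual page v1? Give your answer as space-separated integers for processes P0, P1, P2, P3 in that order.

Answer: 22 22 22 192

Derivation:
Op 1: fork(P0) -> P1. 3 ppages; refcounts: pp0:2 pp1:2 pp2:2
Op 2: write(P1, v2, 119). refcount(pp2)=2>1 -> COPY to pp3. 4 ppages; refcounts: pp0:2 pp1:2 pp2:1 pp3:1
Op 3: fork(P1) -> P2. 4 ppages; refcounts: pp0:3 pp1:3 pp2:1 pp3:2
Op 4: read(P0, v2) -> 19. No state change.
Op 5: fork(P0) -> P3. 4 ppages; refcounts: pp0:4 pp1:4 pp2:2 pp3:2
Op 6: write(P3, v1, 192). refcount(pp1)=4>1 -> COPY to pp4. 5 ppages; refcounts: pp0:4 pp1:3 pp2:2 pp3:2 pp4:1
Op 7: write(P1, v0, 137). refcount(pp0)=4>1 -> COPY to pp5. 6 ppages; refcounts: pp0:3 pp1:3 pp2:2 pp3:2 pp4:1 pp5:1
P0: v1 -> pp1 = 22
P1: v1 -> pp1 = 22
P2: v1 -> pp1 = 22
P3: v1 -> pp4 = 192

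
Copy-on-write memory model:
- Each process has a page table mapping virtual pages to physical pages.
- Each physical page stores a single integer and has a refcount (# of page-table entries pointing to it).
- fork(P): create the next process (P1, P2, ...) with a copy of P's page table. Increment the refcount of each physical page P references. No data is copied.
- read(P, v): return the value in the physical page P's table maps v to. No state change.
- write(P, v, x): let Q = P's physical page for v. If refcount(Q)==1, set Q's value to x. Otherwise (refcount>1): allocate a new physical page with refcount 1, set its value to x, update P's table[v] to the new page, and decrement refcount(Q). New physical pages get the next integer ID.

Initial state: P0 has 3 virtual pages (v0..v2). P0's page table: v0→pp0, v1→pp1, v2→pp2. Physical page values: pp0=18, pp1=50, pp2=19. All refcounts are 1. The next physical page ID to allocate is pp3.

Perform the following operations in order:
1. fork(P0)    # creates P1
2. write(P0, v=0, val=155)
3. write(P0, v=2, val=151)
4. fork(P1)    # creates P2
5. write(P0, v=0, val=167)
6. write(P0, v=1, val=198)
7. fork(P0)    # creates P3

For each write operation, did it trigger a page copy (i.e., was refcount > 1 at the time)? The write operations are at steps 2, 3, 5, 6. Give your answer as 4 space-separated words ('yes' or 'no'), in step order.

Op 1: fork(P0) -> P1. 3 ppages; refcounts: pp0:2 pp1:2 pp2:2
Op 2: write(P0, v0, 155). refcount(pp0)=2>1 -> COPY to pp3. 4 ppages; refcounts: pp0:1 pp1:2 pp2:2 pp3:1
Op 3: write(P0, v2, 151). refcount(pp2)=2>1 -> COPY to pp4. 5 ppages; refcounts: pp0:1 pp1:2 pp2:1 pp3:1 pp4:1
Op 4: fork(P1) -> P2. 5 ppages; refcounts: pp0:2 pp1:3 pp2:2 pp3:1 pp4:1
Op 5: write(P0, v0, 167). refcount(pp3)=1 -> write in place. 5 ppages; refcounts: pp0:2 pp1:3 pp2:2 pp3:1 pp4:1
Op 6: write(P0, v1, 198). refcount(pp1)=3>1 -> COPY to pp5. 6 ppages; refcounts: pp0:2 pp1:2 pp2:2 pp3:1 pp4:1 pp5:1
Op 7: fork(P0) -> P3. 6 ppages; refcounts: pp0:2 pp1:2 pp2:2 pp3:2 pp4:2 pp5:2

yes yes no yes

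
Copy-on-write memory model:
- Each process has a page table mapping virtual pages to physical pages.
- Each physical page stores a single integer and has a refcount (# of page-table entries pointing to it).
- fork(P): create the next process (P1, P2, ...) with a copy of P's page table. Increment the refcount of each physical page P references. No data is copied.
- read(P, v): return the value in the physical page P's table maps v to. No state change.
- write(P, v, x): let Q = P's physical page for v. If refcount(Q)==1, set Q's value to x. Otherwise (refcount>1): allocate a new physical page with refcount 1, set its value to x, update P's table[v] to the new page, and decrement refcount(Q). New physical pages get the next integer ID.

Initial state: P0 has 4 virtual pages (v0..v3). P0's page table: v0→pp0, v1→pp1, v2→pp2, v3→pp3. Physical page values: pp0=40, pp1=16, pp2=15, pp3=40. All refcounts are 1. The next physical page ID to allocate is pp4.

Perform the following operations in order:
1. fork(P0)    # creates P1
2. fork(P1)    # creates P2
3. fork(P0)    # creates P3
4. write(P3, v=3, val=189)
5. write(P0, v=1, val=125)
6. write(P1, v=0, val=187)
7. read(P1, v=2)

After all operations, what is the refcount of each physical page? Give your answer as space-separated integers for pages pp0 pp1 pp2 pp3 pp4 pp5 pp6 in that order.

Answer: 3 3 4 3 1 1 1

Derivation:
Op 1: fork(P0) -> P1. 4 ppages; refcounts: pp0:2 pp1:2 pp2:2 pp3:2
Op 2: fork(P1) -> P2. 4 ppages; refcounts: pp0:3 pp1:3 pp2:3 pp3:3
Op 3: fork(P0) -> P3. 4 ppages; refcounts: pp0:4 pp1:4 pp2:4 pp3:4
Op 4: write(P3, v3, 189). refcount(pp3)=4>1 -> COPY to pp4. 5 ppages; refcounts: pp0:4 pp1:4 pp2:4 pp3:3 pp4:1
Op 5: write(P0, v1, 125). refcount(pp1)=4>1 -> COPY to pp5. 6 ppages; refcounts: pp0:4 pp1:3 pp2:4 pp3:3 pp4:1 pp5:1
Op 6: write(P1, v0, 187). refcount(pp0)=4>1 -> COPY to pp6. 7 ppages; refcounts: pp0:3 pp1:3 pp2:4 pp3:3 pp4:1 pp5:1 pp6:1
Op 7: read(P1, v2) -> 15. No state change.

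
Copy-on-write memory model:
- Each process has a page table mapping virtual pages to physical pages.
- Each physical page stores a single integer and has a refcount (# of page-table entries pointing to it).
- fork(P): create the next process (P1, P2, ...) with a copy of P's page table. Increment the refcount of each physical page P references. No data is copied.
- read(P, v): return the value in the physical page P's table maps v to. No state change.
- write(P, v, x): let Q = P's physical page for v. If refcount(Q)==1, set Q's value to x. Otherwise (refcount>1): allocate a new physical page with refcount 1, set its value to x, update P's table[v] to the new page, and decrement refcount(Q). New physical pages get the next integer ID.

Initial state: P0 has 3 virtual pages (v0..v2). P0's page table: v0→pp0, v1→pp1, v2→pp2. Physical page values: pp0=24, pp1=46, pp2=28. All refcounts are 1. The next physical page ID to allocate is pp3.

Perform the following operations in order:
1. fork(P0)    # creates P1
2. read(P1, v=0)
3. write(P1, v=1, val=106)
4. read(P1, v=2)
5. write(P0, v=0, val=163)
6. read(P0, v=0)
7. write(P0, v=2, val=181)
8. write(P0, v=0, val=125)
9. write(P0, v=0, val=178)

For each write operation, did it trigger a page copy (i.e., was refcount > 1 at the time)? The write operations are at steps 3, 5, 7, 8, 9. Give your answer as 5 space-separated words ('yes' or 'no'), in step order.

Op 1: fork(P0) -> P1. 3 ppages; refcounts: pp0:2 pp1:2 pp2:2
Op 2: read(P1, v0) -> 24. No state change.
Op 3: write(P1, v1, 106). refcount(pp1)=2>1 -> COPY to pp3. 4 ppages; refcounts: pp0:2 pp1:1 pp2:2 pp3:1
Op 4: read(P1, v2) -> 28. No state change.
Op 5: write(P0, v0, 163). refcount(pp0)=2>1 -> COPY to pp4. 5 ppages; refcounts: pp0:1 pp1:1 pp2:2 pp3:1 pp4:1
Op 6: read(P0, v0) -> 163. No state change.
Op 7: write(P0, v2, 181). refcount(pp2)=2>1 -> COPY to pp5. 6 ppages; refcounts: pp0:1 pp1:1 pp2:1 pp3:1 pp4:1 pp5:1
Op 8: write(P0, v0, 125). refcount(pp4)=1 -> write in place. 6 ppages; refcounts: pp0:1 pp1:1 pp2:1 pp3:1 pp4:1 pp5:1
Op 9: write(P0, v0, 178). refcount(pp4)=1 -> write in place. 6 ppages; refcounts: pp0:1 pp1:1 pp2:1 pp3:1 pp4:1 pp5:1

yes yes yes no no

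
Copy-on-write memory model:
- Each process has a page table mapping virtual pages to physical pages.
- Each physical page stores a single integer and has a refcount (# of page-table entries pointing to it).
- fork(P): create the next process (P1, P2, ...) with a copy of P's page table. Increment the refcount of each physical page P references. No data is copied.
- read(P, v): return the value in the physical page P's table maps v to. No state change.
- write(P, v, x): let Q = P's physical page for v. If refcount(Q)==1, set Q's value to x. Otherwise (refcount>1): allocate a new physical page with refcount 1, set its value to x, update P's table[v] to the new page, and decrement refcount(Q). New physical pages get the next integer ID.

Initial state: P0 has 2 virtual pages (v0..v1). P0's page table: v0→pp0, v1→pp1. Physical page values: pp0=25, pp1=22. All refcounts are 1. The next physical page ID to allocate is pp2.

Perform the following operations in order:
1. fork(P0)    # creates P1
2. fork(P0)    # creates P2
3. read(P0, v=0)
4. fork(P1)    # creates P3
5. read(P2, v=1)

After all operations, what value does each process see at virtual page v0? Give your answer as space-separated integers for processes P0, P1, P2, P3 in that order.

Answer: 25 25 25 25

Derivation:
Op 1: fork(P0) -> P1. 2 ppages; refcounts: pp0:2 pp1:2
Op 2: fork(P0) -> P2. 2 ppages; refcounts: pp0:3 pp1:3
Op 3: read(P0, v0) -> 25. No state change.
Op 4: fork(P1) -> P3. 2 ppages; refcounts: pp0:4 pp1:4
Op 5: read(P2, v1) -> 22. No state change.
P0: v0 -> pp0 = 25
P1: v0 -> pp0 = 25
P2: v0 -> pp0 = 25
P3: v0 -> pp0 = 25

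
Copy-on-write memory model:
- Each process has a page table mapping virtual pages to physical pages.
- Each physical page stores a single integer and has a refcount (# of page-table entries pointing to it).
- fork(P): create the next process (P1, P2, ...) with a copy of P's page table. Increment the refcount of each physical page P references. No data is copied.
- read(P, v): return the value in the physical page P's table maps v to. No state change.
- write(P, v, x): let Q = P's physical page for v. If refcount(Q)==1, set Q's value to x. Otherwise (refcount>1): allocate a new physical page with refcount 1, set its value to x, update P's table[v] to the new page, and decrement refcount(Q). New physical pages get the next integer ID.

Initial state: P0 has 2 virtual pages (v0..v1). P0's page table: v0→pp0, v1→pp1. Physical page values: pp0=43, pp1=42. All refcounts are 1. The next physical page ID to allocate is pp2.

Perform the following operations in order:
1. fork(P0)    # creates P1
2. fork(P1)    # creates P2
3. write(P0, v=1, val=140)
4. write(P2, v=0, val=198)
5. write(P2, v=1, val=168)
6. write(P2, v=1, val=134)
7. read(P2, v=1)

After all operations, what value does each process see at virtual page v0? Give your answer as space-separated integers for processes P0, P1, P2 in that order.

Answer: 43 43 198

Derivation:
Op 1: fork(P0) -> P1. 2 ppages; refcounts: pp0:2 pp1:2
Op 2: fork(P1) -> P2. 2 ppages; refcounts: pp0:3 pp1:3
Op 3: write(P0, v1, 140). refcount(pp1)=3>1 -> COPY to pp2. 3 ppages; refcounts: pp0:3 pp1:2 pp2:1
Op 4: write(P2, v0, 198). refcount(pp0)=3>1 -> COPY to pp3. 4 ppages; refcounts: pp0:2 pp1:2 pp2:1 pp3:1
Op 5: write(P2, v1, 168). refcount(pp1)=2>1 -> COPY to pp4. 5 ppages; refcounts: pp0:2 pp1:1 pp2:1 pp3:1 pp4:1
Op 6: write(P2, v1, 134). refcount(pp4)=1 -> write in place. 5 ppages; refcounts: pp0:2 pp1:1 pp2:1 pp3:1 pp4:1
Op 7: read(P2, v1) -> 134. No state change.
P0: v0 -> pp0 = 43
P1: v0 -> pp0 = 43
P2: v0 -> pp3 = 198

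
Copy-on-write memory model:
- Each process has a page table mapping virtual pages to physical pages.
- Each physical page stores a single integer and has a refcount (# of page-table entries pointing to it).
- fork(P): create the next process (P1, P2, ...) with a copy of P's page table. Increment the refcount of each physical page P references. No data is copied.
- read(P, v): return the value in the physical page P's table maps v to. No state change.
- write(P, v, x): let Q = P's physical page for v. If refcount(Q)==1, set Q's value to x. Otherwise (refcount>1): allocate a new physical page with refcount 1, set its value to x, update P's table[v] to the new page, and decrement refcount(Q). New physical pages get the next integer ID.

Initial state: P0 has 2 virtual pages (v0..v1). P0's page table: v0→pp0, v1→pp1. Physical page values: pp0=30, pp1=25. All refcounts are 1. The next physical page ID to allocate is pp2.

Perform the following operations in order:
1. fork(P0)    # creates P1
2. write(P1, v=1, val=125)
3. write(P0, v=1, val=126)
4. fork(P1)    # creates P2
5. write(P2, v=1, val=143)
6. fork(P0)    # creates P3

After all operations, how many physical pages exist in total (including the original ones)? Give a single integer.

Answer: 4

Derivation:
Op 1: fork(P0) -> P1. 2 ppages; refcounts: pp0:2 pp1:2
Op 2: write(P1, v1, 125). refcount(pp1)=2>1 -> COPY to pp2. 3 ppages; refcounts: pp0:2 pp1:1 pp2:1
Op 3: write(P0, v1, 126). refcount(pp1)=1 -> write in place. 3 ppages; refcounts: pp0:2 pp1:1 pp2:1
Op 4: fork(P1) -> P2. 3 ppages; refcounts: pp0:3 pp1:1 pp2:2
Op 5: write(P2, v1, 143). refcount(pp2)=2>1 -> COPY to pp3. 4 ppages; refcounts: pp0:3 pp1:1 pp2:1 pp3:1
Op 6: fork(P0) -> P3. 4 ppages; refcounts: pp0:4 pp1:2 pp2:1 pp3:1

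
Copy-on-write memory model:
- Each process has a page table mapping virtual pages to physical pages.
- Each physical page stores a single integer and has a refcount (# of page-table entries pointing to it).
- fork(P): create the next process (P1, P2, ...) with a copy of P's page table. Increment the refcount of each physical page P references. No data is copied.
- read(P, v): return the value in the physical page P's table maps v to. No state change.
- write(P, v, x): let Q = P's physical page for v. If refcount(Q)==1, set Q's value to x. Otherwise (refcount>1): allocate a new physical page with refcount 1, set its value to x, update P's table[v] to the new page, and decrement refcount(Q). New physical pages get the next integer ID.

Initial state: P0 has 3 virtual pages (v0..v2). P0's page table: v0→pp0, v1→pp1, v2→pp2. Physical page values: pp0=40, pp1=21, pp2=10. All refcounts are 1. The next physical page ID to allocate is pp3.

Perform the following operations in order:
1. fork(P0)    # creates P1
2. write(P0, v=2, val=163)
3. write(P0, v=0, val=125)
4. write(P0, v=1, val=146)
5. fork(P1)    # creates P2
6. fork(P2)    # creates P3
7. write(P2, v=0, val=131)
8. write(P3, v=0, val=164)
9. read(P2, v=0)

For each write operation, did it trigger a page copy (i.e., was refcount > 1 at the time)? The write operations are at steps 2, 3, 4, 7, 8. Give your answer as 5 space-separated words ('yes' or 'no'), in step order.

Op 1: fork(P0) -> P1. 3 ppages; refcounts: pp0:2 pp1:2 pp2:2
Op 2: write(P0, v2, 163). refcount(pp2)=2>1 -> COPY to pp3. 4 ppages; refcounts: pp0:2 pp1:2 pp2:1 pp3:1
Op 3: write(P0, v0, 125). refcount(pp0)=2>1 -> COPY to pp4. 5 ppages; refcounts: pp0:1 pp1:2 pp2:1 pp3:1 pp4:1
Op 4: write(P0, v1, 146). refcount(pp1)=2>1 -> COPY to pp5. 6 ppages; refcounts: pp0:1 pp1:1 pp2:1 pp3:1 pp4:1 pp5:1
Op 5: fork(P1) -> P2. 6 ppages; refcounts: pp0:2 pp1:2 pp2:2 pp3:1 pp4:1 pp5:1
Op 6: fork(P2) -> P3. 6 ppages; refcounts: pp0:3 pp1:3 pp2:3 pp3:1 pp4:1 pp5:1
Op 7: write(P2, v0, 131). refcount(pp0)=3>1 -> COPY to pp6. 7 ppages; refcounts: pp0:2 pp1:3 pp2:3 pp3:1 pp4:1 pp5:1 pp6:1
Op 8: write(P3, v0, 164). refcount(pp0)=2>1 -> COPY to pp7. 8 ppages; refcounts: pp0:1 pp1:3 pp2:3 pp3:1 pp4:1 pp5:1 pp6:1 pp7:1
Op 9: read(P2, v0) -> 131. No state change.

yes yes yes yes yes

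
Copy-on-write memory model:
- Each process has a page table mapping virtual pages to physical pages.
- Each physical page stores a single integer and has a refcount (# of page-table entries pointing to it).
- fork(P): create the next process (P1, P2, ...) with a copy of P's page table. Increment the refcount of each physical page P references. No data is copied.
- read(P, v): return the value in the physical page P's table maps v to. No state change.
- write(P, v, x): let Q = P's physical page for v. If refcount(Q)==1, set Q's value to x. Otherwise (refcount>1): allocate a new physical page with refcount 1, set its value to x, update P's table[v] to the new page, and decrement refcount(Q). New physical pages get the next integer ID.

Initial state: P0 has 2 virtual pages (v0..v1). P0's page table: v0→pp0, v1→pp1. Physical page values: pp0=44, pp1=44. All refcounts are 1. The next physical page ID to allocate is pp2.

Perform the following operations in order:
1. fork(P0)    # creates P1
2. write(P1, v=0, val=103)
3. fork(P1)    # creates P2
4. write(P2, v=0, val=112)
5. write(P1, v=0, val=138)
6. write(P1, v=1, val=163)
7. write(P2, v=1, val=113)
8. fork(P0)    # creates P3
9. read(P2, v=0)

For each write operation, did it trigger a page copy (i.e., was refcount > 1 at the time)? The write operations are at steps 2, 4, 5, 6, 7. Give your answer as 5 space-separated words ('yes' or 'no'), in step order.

Op 1: fork(P0) -> P1. 2 ppages; refcounts: pp0:2 pp1:2
Op 2: write(P1, v0, 103). refcount(pp0)=2>1 -> COPY to pp2. 3 ppages; refcounts: pp0:1 pp1:2 pp2:1
Op 3: fork(P1) -> P2. 3 ppages; refcounts: pp0:1 pp1:3 pp2:2
Op 4: write(P2, v0, 112). refcount(pp2)=2>1 -> COPY to pp3. 4 ppages; refcounts: pp0:1 pp1:3 pp2:1 pp3:1
Op 5: write(P1, v0, 138). refcount(pp2)=1 -> write in place. 4 ppages; refcounts: pp0:1 pp1:3 pp2:1 pp3:1
Op 6: write(P1, v1, 163). refcount(pp1)=3>1 -> COPY to pp4. 5 ppages; refcounts: pp0:1 pp1:2 pp2:1 pp3:1 pp4:1
Op 7: write(P2, v1, 113). refcount(pp1)=2>1 -> COPY to pp5. 6 ppages; refcounts: pp0:1 pp1:1 pp2:1 pp3:1 pp4:1 pp5:1
Op 8: fork(P0) -> P3. 6 ppages; refcounts: pp0:2 pp1:2 pp2:1 pp3:1 pp4:1 pp5:1
Op 9: read(P2, v0) -> 112. No state change.

yes yes no yes yes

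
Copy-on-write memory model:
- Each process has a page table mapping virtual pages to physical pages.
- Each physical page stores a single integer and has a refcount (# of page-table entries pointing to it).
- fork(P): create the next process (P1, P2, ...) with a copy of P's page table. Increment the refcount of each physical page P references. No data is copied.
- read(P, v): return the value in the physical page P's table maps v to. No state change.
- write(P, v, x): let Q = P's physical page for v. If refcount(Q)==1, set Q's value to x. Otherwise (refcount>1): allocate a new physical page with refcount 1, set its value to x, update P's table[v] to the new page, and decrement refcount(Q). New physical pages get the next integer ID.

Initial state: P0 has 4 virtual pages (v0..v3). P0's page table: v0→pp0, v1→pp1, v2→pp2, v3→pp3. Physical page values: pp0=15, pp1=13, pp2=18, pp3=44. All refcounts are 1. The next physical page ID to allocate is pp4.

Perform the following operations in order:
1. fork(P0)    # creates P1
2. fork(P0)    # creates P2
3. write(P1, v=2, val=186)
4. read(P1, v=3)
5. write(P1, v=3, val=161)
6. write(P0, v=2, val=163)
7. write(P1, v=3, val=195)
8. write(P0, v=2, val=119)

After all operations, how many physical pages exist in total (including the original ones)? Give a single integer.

Op 1: fork(P0) -> P1. 4 ppages; refcounts: pp0:2 pp1:2 pp2:2 pp3:2
Op 2: fork(P0) -> P2. 4 ppages; refcounts: pp0:3 pp1:3 pp2:3 pp3:3
Op 3: write(P1, v2, 186). refcount(pp2)=3>1 -> COPY to pp4. 5 ppages; refcounts: pp0:3 pp1:3 pp2:2 pp3:3 pp4:1
Op 4: read(P1, v3) -> 44. No state change.
Op 5: write(P1, v3, 161). refcount(pp3)=3>1 -> COPY to pp5. 6 ppages; refcounts: pp0:3 pp1:3 pp2:2 pp3:2 pp4:1 pp5:1
Op 6: write(P0, v2, 163). refcount(pp2)=2>1 -> COPY to pp6. 7 ppages; refcounts: pp0:3 pp1:3 pp2:1 pp3:2 pp4:1 pp5:1 pp6:1
Op 7: write(P1, v3, 195). refcount(pp5)=1 -> write in place. 7 ppages; refcounts: pp0:3 pp1:3 pp2:1 pp3:2 pp4:1 pp5:1 pp6:1
Op 8: write(P0, v2, 119). refcount(pp6)=1 -> write in place. 7 ppages; refcounts: pp0:3 pp1:3 pp2:1 pp3:2 pp4:1 pp5:1 pp6:1

Answer: 7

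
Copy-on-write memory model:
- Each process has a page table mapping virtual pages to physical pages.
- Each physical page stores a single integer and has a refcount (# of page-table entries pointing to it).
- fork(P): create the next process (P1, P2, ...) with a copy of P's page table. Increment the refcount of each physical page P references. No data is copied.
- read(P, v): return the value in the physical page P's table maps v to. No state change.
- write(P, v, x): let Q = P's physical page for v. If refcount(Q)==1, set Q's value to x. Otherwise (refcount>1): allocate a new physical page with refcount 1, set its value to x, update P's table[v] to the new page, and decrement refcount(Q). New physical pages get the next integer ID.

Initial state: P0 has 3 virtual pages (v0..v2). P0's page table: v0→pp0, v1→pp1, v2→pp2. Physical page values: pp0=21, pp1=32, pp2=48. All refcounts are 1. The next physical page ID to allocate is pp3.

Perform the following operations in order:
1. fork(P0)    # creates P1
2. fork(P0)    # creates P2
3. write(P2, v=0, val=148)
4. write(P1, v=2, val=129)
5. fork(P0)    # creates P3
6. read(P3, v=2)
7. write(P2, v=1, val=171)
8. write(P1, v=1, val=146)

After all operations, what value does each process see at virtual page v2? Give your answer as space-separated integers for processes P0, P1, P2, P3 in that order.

Op 1: fork(P0) -> P1. 3 ppages; refcounts: pp0:2 pp1:2 pp2:2
Op 2: fork(P0) -> P2. 3 ppages; refcounts: pp0:3 pp1:3 pp2:3
Op 3: write(P2, v0, 148). refcount(pp0)=3>1 -> COPY to pp3. 4 ppages; refcounts: pp0:2 pp1:3 pp2:3 pp3:1
Op 4: write(P1, v2, 129). refcount(pp2)=3>1 -> COPY to pp4. 5 ppages; refcounts: pp0:2 pp1:3 pp2:2 pp3:1 pp4:1
Op 5: fork(P0) -> P3. 5 ppages; refcounts: pp0:3 pp1:4 pp2:3 pp3:1 pp4:1
Op 6: read(P3, v2) -> 48. No state change.
Op 7: write(P2, v1, 171). refcount(pp1)=4>1 -> COPY to pp5. 6 ppages; refcounts: pp0:3 pp1:3 pp2:3 pp3:1 pp4:1 pp5:1
Op 8: write(P1, v1, 146). refcount(pp1)=3>1 -> COPY to pp6. 7 ppages; refcounts: pp0:3 pp1:2 pp2:3 pp3:1 pp4:1 pp5:1 pp6:1
P0: v2 -> pp2 = 48
P1: v2 -> pp4 = 129
P2: v2 -> pp2 = 48
P3: v2 -> pp2 = 48

Answer: 48 129 48 48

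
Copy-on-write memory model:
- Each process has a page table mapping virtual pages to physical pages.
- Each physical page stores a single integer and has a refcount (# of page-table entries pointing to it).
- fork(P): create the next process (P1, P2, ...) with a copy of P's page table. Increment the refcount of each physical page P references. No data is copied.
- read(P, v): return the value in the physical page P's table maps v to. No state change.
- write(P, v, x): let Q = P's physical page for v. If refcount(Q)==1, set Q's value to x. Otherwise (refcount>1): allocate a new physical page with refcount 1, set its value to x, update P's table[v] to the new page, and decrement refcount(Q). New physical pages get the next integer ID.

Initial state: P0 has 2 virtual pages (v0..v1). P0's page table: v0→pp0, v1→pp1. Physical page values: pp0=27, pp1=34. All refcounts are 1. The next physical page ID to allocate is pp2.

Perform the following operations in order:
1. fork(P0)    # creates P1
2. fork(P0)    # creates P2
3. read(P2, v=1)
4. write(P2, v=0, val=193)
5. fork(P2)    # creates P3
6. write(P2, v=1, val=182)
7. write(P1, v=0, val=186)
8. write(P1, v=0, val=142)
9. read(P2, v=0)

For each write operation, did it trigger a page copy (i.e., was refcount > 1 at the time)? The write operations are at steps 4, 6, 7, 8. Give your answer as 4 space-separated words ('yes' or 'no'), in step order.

Op 1: fork(P0) -> P1. 2 ppages; refcounts: pp0:2 pp1:2
Op 2: fork(P0) -> P2. 2 ppages; refcounts: pp0:3 pp1:3
Op 3: read(P2, v1) -> 34. No state change.
Op 4: write(P2, v0, 193). refcount(pp0)=3>1 -> COPY to pp2. 3 ppages; refcounts: pp0:2 pp1:3 pp2:1
Op 5: fork(P2) -> P3. 3 ppages; refcounts: pp0:2 pp1:4 pp2:2
Op 6: write(P2, v1, 182). refcount(pp1)=4>1 -> COPY to pp3. 4 ppages; refcounts: pp0:2 pp1:3 pp2:2 pp3:1
Op 7: write(P1, v0, 186). refcount(pp0)=2>1 -> COPY to pp4. 5 ppages; refcounts: pp0:1 pp1:3 pp2:2 pp3:1 pp4:1
Op 8: write(P1, v0, 142). refcount(pp4)=1 -> write in place. 5 ppages; refcounts: pp0:1 pp1:3 pp2:2 pp3:1 pp4:1
Op 9: read(P2, v0) -> 193. No state change.

yes yes yes no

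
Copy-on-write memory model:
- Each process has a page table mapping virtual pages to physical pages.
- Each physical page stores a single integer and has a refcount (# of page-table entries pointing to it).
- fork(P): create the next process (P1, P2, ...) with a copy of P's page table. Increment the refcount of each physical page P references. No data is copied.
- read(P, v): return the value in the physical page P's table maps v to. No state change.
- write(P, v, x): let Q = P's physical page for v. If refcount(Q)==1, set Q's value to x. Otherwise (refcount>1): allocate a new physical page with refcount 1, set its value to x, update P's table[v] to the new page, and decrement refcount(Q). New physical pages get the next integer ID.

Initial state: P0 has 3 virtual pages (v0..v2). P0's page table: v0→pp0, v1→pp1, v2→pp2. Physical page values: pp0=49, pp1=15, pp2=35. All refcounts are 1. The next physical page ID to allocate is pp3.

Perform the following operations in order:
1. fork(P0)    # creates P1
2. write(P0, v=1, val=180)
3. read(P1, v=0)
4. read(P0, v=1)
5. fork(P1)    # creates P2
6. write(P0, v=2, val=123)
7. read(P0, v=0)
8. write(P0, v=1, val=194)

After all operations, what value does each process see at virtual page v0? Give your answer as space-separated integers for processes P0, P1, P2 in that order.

Answer: 49 49 49

Derivation:
Op 1: fork(P0) -> P1. 3 ppages; refcounts: pp0:2 pp1:2 pp2:2
Op 2: write(P0, v1, 180). refcount(pp1)=2>1 -> COPY to pp3. 4 ppages; refcounts: pp0:2 pp1:1 pp2:2 pp3:1
Op 3: read(P1, v0) -> 49. No state change.
Op 4: read(P0, v1) -> 180. No state change.
Op 5: fork(P1) -> P2. 4 ppages; refcounts: pp0:3 pp1:2 pp2:3 pp3:1
Op 6: write(P0, v2, 123). refcount(pp2)=3>1 -> COPY to pp4. 5 ppages; refcounts: pp0:3 pp1:2 pp2:2 pp3:1 pp4:1
Op 7: read(P0, v0) -> 49. No state change.
Op 8: write(P0, v1, 194). refcount(pp3)=1 -> write in place. 5 ppages; refcounts: pp0:3 pp1:2 pp2:2 pp3:1 pp4:1
P0: v0 -> pp0 = 49
P1: v0 -> pp0 = 49
P2: v0 -> pp0 = 49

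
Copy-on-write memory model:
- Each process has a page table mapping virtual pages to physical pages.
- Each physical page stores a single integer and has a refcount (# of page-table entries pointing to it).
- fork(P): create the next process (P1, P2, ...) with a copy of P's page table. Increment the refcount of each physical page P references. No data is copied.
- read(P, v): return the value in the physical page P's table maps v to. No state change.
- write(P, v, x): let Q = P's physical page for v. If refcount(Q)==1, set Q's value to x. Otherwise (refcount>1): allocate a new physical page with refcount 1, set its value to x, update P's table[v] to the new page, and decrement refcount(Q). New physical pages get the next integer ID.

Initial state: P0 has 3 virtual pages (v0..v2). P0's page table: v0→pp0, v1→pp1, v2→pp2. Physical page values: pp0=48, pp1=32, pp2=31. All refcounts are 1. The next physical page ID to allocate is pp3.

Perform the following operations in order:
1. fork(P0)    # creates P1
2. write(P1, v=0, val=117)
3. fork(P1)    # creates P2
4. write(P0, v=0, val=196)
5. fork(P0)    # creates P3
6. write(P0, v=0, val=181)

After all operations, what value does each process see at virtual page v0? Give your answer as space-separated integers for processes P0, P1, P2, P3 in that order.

Op 1: fork(P0) -> P1. 3 ppages; refcounts: pp0:2 pp1:2 pp2:2
Op 2: write(P1, v0, 117). refcount(pp0)=2>1 -> COPY to pp3. 4 ppages; refcounts: pp0:1 pp1:2 pp2:2 pp3:1
Op 3: fork(P1) -> P2. 4 ppages; refcounts: pp0:1 pp1:3 pp2:3 pp3:2
Op 4: write(P0, v0, 196). refcount(pp0)=1 -> write in place. 4 ppages; refcounts: pp0:1 pp1:3 pp2:3 pp3:2
Op 5: fork(P0) -> P3. 4 ppages; refcounts: pp0:2 pp1:4 pp2:4 pp3:2
Op 6: write(P0, v0, 181). refcount(pp0)=2>1 -> COPY to pp4. 5 ppages; refcounts: pp0:1 pp1:4 pp2:4 pp3:2 pp4:1
P0: v0 -> pp4 = 181
P1: v0 -> pp3 = 117
P2: v0 -> pp3 = 117
P3: v0 -> pp0 = 196

Answer: 181 117 117 196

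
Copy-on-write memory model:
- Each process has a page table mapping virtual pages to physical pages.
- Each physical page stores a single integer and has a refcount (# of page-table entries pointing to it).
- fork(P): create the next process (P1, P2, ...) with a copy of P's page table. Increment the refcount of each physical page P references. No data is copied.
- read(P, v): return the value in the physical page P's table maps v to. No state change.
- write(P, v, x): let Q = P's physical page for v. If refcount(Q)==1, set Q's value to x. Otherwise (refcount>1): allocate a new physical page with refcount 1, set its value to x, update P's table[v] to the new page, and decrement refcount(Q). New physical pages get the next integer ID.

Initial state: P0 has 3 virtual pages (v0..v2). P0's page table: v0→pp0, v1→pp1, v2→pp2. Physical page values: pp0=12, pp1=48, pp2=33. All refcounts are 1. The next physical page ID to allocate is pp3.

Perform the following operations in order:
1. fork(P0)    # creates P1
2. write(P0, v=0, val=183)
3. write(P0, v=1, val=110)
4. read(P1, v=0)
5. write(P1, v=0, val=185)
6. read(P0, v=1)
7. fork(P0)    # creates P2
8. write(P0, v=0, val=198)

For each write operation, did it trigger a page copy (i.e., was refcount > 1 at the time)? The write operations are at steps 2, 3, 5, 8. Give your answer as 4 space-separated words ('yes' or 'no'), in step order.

Op 1: fork(P0) -> P1. 3 ppages; refcounts: pp0:2 pp1:2 pp2:2
Op 2: write(P0, v0, 183). refcount(pp0)=2>1 -> COPY to pp3. 4 ppages; refcounts: pp0:1 pp1:2 pp2:2 pp3:1
Op 3: write(P0, v1, 110). refcount(pp1)=2>1 -> COPY to pp4. 5 ppages; refcounts: pp0:1 pp1:1 pp2:2 pp3:1 pp4:1
Op 4: read(P1, v0) -> 12. No state change.
Op 5: write(P1, v0, 185). refcount(pp0)=1 -> write in place. 5 ppages; refcounts: pp0:1 pp1:1 pp2:2 pp3:1 pp4:1
Op 6: read(P0, v1) -> 110. No state change.
Op 7: fork(P0) -> P2. 5 ppages; refcounts: pp0:1 pp1:1 pp2:3 pp3:2 pp4:2
Op 8: write(P0, v0, 198). refcount(pp3)=2>1 -> COPY to pp5. 6 ppages; refcounts: pp0:1 pp1:1 pp2:3 pp3:1 pp4:2 pp5:1

yes yes no yes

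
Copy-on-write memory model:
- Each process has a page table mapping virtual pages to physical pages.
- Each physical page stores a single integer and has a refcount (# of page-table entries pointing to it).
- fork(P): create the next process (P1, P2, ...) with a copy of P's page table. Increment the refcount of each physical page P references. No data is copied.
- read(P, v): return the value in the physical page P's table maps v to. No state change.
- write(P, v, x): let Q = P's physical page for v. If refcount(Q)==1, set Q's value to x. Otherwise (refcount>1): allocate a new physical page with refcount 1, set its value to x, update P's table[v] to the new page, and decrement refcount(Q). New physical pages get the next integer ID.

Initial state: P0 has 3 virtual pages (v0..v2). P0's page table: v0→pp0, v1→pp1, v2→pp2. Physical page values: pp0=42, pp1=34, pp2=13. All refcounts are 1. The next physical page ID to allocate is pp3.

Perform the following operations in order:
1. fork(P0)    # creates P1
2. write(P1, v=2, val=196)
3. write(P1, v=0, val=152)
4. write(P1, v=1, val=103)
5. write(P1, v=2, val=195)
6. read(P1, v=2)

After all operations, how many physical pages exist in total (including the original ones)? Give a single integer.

Op 1: fork(P0) -> P1. 3 ppages; refcounts: pp0:2 pp1:2 pp2:2
Op 2: write(P1, v2, 196). refcount(pp2)=2>1 -> COPY to pp3. 4 ppages; refcounts: pp0:2 pp1:2 pp2:1 pp3:1
Op 3: write(P1, v0, 152). refcount(pp0)=2>1 -> COPY to pp4. 5 ppages; refcounts: pp0:1 pp1:2 pp2:1 pp3:1 pp4:1
Op 4: write(P1, v1, 103). refcount(pp1)=2>1 -> COPY to pp5. 6 ppages; refcounts: pp0:1 pp1:1 pp2:1 pp3:1 pp4:1 pp5:1
Op 5: write(P1, v2, 195). refcount(pp3)=1 -> write in place. 6 ppages; refcounts: pp0:1 pp1:1 pp2:1 pp3:1 pp4:1 pp5:1
Op 6: read(P1, v2) -> 195. No state change.

Answer: 6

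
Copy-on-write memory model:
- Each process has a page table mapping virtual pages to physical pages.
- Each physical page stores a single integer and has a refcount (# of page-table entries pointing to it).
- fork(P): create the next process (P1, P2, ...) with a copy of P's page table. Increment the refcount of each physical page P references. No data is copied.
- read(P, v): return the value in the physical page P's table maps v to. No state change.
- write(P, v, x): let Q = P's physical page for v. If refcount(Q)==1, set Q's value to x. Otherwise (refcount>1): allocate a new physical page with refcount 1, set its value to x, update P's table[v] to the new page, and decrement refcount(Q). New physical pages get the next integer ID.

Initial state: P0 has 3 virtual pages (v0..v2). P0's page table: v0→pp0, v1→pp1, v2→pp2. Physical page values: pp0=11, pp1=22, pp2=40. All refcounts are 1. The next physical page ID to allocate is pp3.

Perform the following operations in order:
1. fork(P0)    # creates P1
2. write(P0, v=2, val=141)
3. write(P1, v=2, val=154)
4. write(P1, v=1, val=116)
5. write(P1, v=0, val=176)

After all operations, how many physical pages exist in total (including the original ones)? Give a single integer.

Answer: 6

Derivation:
Op 1: fork(P0) -> P1. 3 ppages; refcounts: pp0:2 pp1:2 pp2:2
Op 2: write(P0, v2, 141). refcount(pp2)=2>1 -> COPY to pp3. 4 ppages; refcounts: pp0:2 pp1:2 pp2:1 pp3:1
Op 3: write(P1, v2, 154). refcount(pp2)=1 -> write in place. 4 ppages; refcounts: pp0:2 pp1:2 pp2:1 pp3:1
Op 4: write(P1, v1, 116). refcount(pp1)=2>1 -> COPY to pp4. 5 ppages; refcounts: pp0:2 pp1:1 pp2:1 pp3:1 pp4:1
Op 5: write(P1, v0, 176). refcount(pp0)=2>1 -> COPY to pp5. 6 ppages; refcounts: pp0:1 pp1:1 pp2:1 pp3:1 pp4:1 pp5:1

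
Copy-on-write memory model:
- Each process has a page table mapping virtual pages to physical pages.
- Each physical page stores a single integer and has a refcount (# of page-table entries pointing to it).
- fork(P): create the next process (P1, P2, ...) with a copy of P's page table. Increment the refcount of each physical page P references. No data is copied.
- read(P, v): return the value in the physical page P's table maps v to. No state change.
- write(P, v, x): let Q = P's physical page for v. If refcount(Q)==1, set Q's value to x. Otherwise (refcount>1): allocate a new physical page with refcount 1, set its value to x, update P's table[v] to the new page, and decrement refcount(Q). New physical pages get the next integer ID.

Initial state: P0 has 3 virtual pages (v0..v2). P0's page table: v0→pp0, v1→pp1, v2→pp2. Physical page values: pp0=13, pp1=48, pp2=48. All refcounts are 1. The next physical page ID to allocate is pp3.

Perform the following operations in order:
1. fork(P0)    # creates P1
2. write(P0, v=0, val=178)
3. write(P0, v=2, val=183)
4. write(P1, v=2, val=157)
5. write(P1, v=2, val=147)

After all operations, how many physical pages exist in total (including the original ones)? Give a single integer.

Answer: 5

Derivation:
Op 1: fork(P0) -> P1. 3 ppages; refcounts: pp0:2 pp1:2 pp2:2
Op 2: write(P0, v0, 178). refcount(pp0)=2>1 -> COPY to pp3. 4 ppages; refcounts: pp0:1 pp1:2 pp2:2 pp3:1
Op 3: write(P0, v2, 183). refcount(pp2)=2>1 -> COPY to pp4. 5 ppages; refcounts: pp0:1 pp1:2 pp2:1 pp3:1 pp4:1
Op 4: write(P1, v2, 157). refcount(pp2)=1 -> write in place. 5 ppages; refcounts: pp0:1 pp1:2 pp2:1 pp3:1 pp4:1
Op 5: write(P1, v2, 147). refcount(pp2)=1 -> write in place. 5 ppages; refcounts: pp0:1 pp1:2 pp2:1 pp3:1 pp4:1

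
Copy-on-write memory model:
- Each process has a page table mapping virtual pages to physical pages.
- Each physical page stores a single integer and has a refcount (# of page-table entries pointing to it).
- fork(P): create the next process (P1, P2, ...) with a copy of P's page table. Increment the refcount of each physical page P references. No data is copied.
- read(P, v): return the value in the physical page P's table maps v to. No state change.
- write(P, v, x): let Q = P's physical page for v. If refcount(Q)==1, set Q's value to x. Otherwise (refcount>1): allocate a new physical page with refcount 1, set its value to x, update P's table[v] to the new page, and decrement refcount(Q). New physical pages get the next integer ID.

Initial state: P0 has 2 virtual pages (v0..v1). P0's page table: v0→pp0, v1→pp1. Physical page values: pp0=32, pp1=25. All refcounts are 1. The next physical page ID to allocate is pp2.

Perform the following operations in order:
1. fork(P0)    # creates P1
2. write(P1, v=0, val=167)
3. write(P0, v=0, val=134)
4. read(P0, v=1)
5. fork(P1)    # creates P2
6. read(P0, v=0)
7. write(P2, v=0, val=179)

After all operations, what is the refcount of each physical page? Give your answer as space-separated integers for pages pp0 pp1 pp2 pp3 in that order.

Answer: 1 3 1 1

Derivation:
Op 1: fork(P0) -> P1. 2 ppages; refcounts: pp0:2 pp1:2
Op 2: write(P1, v0, 167). refcount(pp0)=2>1 -> COPY to pp2. 3 ppages; refcounts: pp0:1 pp1:2 pp2:1
Op 3: write(P0, v0, 134). refcount(pp0)=1 -> write in place. 3 ppages; refcounts: pp0:1 pp1:2 pp2:1
Op 4: read(P0, v1) -> 25. No state change.
Op 5: fork(P1) -> P2. 3 ppages; refcounts: pp0:1 pp1:3 pp2:2
Op 6: read(P0, v0) -> 134. No state change.
Op 7: write(P2, v0, 179). refcount(pp2)=2>1 -> COPY to pp3. 4 ppages; refcounts: pp0:1 pp1:3 pp2:1 pp3:1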